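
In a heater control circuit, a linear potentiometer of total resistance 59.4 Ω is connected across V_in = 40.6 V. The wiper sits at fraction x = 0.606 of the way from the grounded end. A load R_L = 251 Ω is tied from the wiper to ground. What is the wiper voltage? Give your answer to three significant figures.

The pot divides into 23.40 Ω above the wiper and 36.00 Ω below.
R_L loads the lower segment: effective lower R = 31.48 Ω.
Then V_out = V_in · 31.48/(23.40 + 31.48) = 23.29 V.
(Unloaded: V_out = x·V_in = 24.6 V.)

V_out ≈ 23.3 V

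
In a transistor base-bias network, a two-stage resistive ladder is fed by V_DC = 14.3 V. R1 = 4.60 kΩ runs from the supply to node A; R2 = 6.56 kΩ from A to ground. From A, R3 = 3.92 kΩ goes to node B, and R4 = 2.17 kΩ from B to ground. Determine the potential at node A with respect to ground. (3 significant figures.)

The second stage (R3 + R4 = 6.090 kΩ) loads node A in parallel with R2.
Effective lower resistance at A: R2 ‖ 6.090 = 3.158 kΩ.
First divider: V_A = V_DC · 3.158/(4.60 + 3.158) = 5.821 V.

V_A ≈ 5.82 V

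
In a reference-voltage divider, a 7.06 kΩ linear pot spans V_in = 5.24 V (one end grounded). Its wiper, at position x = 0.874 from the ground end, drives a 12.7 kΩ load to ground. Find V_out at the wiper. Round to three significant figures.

Split the track: R_lower = x·R_p = 6.170 kΩ, R_upper = (1−x)·R_p = 0.8896 kΩ.
Lower segment in parallel with the load: 6.170 ‖ 12.7 = 4.153 kΩ.
Then V_out = V_in · 4.153/(0.8896 + 4.153) = 4.316 V.

V_out ≈ 4.32 V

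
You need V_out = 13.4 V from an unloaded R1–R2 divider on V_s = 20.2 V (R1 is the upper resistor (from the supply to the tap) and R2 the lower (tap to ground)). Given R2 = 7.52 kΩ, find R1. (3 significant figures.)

V_out/V_s = R2/(R1+R2) = 0.6634.
R1 = R2·(1/k − 1) = 7.52 × 0.5075 = 3.816 kΩ.

R1 ≈ 3.82 kΩ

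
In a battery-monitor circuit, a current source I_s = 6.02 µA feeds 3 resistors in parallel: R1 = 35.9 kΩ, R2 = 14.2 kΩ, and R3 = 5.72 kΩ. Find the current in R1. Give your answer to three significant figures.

I ≈ 0.614 µA

Conductances: ΣG = 1/35.9 + 1/14.2 + 1/5.72 = 0.2731 (1/kΩ).
R1 takes the fraction G_k/ΣG = 0.02786/0.2731 = 0.1020, so I = 6.02 × 0.1020 = 0.6140 µA.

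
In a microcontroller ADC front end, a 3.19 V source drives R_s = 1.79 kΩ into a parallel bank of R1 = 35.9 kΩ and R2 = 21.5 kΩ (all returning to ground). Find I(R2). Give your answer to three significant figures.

Equivalent of the parallel group: R_p = 13.45 kΩ.
V_A by voltage divider: V_A = 3.19 × 13.45/(1.79 + 13.45) = 2.815 V.
Branch current I = V_A/R2 = 2.815/21.5 = 0.1309 mA.

I ≈ 0.131 mA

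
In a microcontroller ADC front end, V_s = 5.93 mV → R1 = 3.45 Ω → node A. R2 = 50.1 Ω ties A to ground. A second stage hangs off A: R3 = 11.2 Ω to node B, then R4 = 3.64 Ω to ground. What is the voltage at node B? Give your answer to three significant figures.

V_B ≈ 1.12 mV

Looking into the second stage from A: R3 + R4 = 14.84 Ω appears in parallel with R2.
R2 ‖ (R3+R4) = 11.45 Ω.
V_A = 5.93 × 11.45/(3.45 + 11.45) = 4.557 mV.
Then the unloaded second divider: V_B = V_A × R4/(R3+R4) = 4.557 × 0.2453 = 1.118 mV.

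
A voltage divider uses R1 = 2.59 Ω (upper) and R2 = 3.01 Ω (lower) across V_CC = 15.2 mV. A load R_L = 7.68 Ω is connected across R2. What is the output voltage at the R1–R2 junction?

First combine the lower leg with the load: R2 ‖ R_L = 2.162 Ω.
Now apply the divider: V_out = 15.2 × 0.4550 = 6.916 mV.
(Unloaded it would be 8.17 mV; the load pulls it down.)

V_out ≈ 6.92 mV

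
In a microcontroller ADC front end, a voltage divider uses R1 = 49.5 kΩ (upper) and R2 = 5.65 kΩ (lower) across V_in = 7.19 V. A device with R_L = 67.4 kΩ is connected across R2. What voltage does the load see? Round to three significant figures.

V_out ≈ 0.685 V

The load sits in parallel with R2, giving an effective lower resistance R2' = R2·R_L/(R2+R_L) = 5.213 kΩ.
Voltage divider with the loaded lower leg: V_out = 7.19 × 5.213/(49.5 + 5.213) = 7.19 × 0.09528 = 0.6851 V.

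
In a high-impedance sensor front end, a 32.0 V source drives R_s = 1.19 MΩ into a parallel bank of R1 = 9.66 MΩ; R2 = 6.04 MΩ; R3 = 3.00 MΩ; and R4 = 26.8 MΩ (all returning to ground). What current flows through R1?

I ≈ 1.88 µA

Equivalent of the parallel group: R_p = 1.563 MΩ.
Node voltage V_A = V_supply · R_p/(R_s + R_p) = 32.0 × 0.5678 = 18.17 V.
Branch current I = V_A/R1 = 18.17/9.66 = 1.881 µA.
(Check via current divider: I_total = 11.62 µA; share G_k/ΣG = 0.1618 → same result.)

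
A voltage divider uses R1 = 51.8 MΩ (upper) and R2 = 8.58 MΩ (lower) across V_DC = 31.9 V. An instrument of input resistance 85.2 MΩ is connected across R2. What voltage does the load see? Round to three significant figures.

First combine the lower leg with the load: R2 ‖ R_L = 7.795 MΩ.
Voltage divider with the loaded lower leg: V_out = 31.9 × 7.795/(51.8 + 7.795) = 31.9 × 0.1308 = 4.173 V.
(Unloaded it would be 4.53 V; the load pulls it down.)

V_out ≈ 4.17 V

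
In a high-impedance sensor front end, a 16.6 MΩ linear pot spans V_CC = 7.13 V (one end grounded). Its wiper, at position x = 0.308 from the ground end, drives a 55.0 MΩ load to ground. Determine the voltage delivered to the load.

Lower segment x·R_p = 5.113 MΩ; upper segment (1−x)·R_p = 11.49 MΩ.
Lower segment in parallel with the load: 5.113 ‖ 55.0 = 4.678 MΩ.
Loaded-divider output: V_out = 7.13 × 0.2894 = 2.063 V.

V_out ≈ 2.06 V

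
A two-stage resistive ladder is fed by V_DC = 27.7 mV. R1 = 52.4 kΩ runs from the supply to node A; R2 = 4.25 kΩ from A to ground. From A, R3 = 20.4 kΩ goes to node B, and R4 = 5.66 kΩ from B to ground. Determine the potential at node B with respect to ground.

V_B ≈ 0.392 mV

The second stage (R3 + R4 = 26.06 kΩ) loads node A in parallel with R2.
Effective lower resistance at A: R2 ‖ 26.06 = 3.654 kΩ.
So V_A = 27.7 × 0.06519 = 1.806 mV.
V_B = V_A × 0.2172 = 0.3922 mV.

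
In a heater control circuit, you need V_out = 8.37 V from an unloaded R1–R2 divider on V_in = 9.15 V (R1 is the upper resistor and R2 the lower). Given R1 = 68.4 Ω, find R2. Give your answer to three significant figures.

R2 ≈ 734 Ω

V_out/V_in = R2/(R1+R2) = 0.9148.
R2 = R1 · 0.9148/(1 − 0.9148) = 734.0 Ω.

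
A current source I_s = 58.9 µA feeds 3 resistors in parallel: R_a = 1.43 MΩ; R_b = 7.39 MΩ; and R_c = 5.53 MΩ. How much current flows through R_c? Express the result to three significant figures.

I ≈ 10.5 µA

Total conductance ΣG = 1/1.43 + 1/7.39 + 1/5.53 = 1.015 (units of 1/MΩ).
By the current-divider rule, I = I_s · G_k/ΣG = 58.9 × 0.1781 = 10.49 µA.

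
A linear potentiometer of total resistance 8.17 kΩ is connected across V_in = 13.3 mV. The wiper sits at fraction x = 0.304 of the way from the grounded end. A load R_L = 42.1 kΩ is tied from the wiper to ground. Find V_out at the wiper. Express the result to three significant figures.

The pot divides into 5.686 kΩ above the wiper and 2.484 kΩ below.
(x·R_p) ‖ R_L = 2.345 kΩ.
Then V_out = V_in · 2.345/(5.686 + 2.345) = 3.884 mV.

V_out ≈ 3.88 mV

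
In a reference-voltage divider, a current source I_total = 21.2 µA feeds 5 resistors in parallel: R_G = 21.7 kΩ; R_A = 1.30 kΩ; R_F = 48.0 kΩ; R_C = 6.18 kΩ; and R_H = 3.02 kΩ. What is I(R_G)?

Conductances: ΣG = 1/21.7 + 1/1.30 + 1/48.0 + 1/6.18 + 1/3.02 = 1.329 (1/kΩ).
Current divider: I(R_G) = I_total · G_k/ΣG = 21.2 × (0.04608/1.329) = 21.2 × 0.03467 = 0.7351 µA.

I ≈ 0.735 µA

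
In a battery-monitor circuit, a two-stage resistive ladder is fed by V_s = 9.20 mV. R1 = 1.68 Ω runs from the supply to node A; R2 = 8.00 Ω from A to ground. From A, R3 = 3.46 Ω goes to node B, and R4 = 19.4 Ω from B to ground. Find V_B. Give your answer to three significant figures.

V_B ≈ 6.08 mV

The second stage (R3 + R4 = 22.86 Ω) loads node A in parallel with R2.
R2 ‖ (R3+R4) = 5.926 Ω.
V_A = 9.20 × 5.926/(1.68 + 5.926) = 7.168 mV.
Stage 2 is unloaded, so V_B = V_A · R4/(R3+R4) = 7.168 × 19.4/22.86 = 6.083 mV.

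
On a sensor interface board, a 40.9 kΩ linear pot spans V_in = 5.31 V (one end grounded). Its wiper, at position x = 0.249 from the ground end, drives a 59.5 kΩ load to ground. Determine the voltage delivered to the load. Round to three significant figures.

The pot divides into 30.72 kΩ above the wiper and 10.18 kΩ below.
(x·R_p) ‖ R_L = 8.696 kΩ.
Loaded-divider output: V_out = 5.31 × 0.2206 = 1.172 V.
(Unloaded: V_out = x·V_in = 1.32 V.)

V_out ≈ 1.17 V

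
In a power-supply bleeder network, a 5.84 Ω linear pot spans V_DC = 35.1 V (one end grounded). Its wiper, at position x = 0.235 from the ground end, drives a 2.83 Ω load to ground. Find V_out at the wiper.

Lower segment x·R_p = 1.372 Ω; upper segment (1−x)·R_p = 4.468 Ω.
Lower segment in parallel with the load: 1.372 ‖ 2.83 = 0.9242 Ω.
Loaded-divider output: V_out = 35.1 × 0.1714 = 6.016 V.

V_out ≈ 6.02 V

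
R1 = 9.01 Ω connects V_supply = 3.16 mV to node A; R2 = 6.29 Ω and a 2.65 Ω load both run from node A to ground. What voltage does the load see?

V_out ≈ 0.542 mV

First combine the lower leg with the load: R2 ‖ R_L = 1.864 Ω.
Voltage divider with the loaded lower leg: V_out = 3.16 × 1.864/(9.01 + 1.864) = 3.16 × 0.1715 = 0.5418 mV.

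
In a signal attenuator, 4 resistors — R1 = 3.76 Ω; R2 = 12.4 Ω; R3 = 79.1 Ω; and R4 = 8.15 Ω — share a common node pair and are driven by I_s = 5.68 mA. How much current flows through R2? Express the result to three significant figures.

Total conductance ΣG = 1/3.76 + 1/12.4 + 1/79.1 + 1/8.15 = 0.4819 (units of 1/Ω).
By the current-divider rule, I = I_s · G_k/ΣG = 5.68 × 0.1673 = 0.9505 mA.

I ≈ 0.950 mA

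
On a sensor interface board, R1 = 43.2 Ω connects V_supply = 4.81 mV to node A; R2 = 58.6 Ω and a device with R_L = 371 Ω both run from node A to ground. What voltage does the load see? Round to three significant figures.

R2 ‖ R_L = (58.6 × 371)/(58.6 + 371) = 50.61 Ω.
Now apply the divider: V_out = 4.81 × 0.5395 = 2.595 mV.
(Unloaded it would be 2.77 mV; the load pulls it down.)

V_out ≈ 2.59 mV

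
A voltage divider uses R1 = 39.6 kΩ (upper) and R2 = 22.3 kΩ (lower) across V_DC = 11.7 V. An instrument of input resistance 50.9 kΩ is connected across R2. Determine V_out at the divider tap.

V_out ≈ 3.29 V

R2 ‖ R_L = (22.3 × 50.9)/(22.3 + 50.9) = 15.51 kΩ.
Now apply the divider: V_out = 11.7 × 0.2814 = 3.292 V.
(Unloaded it would be 4.22 V; the load pulls it down.)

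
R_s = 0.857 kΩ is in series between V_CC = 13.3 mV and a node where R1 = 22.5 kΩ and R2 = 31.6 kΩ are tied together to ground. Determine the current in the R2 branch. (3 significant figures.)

I ≈ 0.395 µA

Parallel bank: R_p = 1/(1/22.5 + 1/31.6) = 13.14 kΩ.
V_A by voltage divider: V_A = 13.3 × 13.14/(0.857 + 13.14) = 12.49 mV.
I(R2) = V_A / R2 = 12.49/31.6 = 0.3951 µA.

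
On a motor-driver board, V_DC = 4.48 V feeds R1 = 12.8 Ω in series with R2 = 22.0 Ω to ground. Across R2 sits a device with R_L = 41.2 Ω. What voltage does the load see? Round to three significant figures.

R2 ‖ R_L = (22.0 × 41.2)/(22.0 + 41.2) = 14.34 Ω.
Voltage divider with the loaded lower leg: V_out = 4.48 × 14.34/(12.8 + 14.34) = 4.48 × 0.5284 = 2.367 V.
(Unloaded it would be 2.83 V; the load pulls it down.)

V_out ≈ 2.37 V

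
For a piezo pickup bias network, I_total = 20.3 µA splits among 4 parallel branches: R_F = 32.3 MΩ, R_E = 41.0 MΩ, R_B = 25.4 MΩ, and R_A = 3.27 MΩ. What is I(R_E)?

Conductances: ΣG = 1/32.3 + 1/41.0 + 1/25.4 + 1/3.27 = 0.4005 (1/MΩ).
R_E takes the fraction G_k/ΣG = 0.02439/0.4005 = 0.06089, so I = 20.3 × 0.06089 = 1.236 µA.

I ≈ 1.24 µA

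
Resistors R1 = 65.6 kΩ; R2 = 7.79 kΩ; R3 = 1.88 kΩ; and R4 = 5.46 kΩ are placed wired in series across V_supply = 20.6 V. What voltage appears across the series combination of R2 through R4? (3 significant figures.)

V ≈ 3.86 V

Series total: ΣR = 65.6 + 7.79 + 1.88 + 5.46 = 80.73 kΩ.
R_{R2..R4} = 7.79 + 1.88 + 5.46 = 15.13 kΩ.
By the voltage-divider rule, V = 20.6 × 15.13/80.73 = 3.861 V.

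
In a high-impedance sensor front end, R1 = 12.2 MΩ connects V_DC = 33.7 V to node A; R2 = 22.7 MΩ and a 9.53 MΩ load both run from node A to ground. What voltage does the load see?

The load sits in parallel with R2, giving an effective lower resistance R2' = R2·R_L/(R2+R_L) = 6.712 MΩ.
Then V_out = V_DC · R2'/(R1 + R2') = 33.7 × 6.712/18.91 = 11.96 V.
(Unloaded it would be 21.9 V; the load pulls it down.)

V_out ≈ 12.0 V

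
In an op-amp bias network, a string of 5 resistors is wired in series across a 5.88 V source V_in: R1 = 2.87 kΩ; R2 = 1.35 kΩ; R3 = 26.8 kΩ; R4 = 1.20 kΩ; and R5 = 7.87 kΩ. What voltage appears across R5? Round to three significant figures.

V ≈ 1.15 V

Series total: ΣR = 2.87 + 1.35 + 26.8 + 1.20 + 7.87 = 40.09 kΩ.
V = V_in · R/ΣR = 5.88 × 0.1963 = 1.154 V.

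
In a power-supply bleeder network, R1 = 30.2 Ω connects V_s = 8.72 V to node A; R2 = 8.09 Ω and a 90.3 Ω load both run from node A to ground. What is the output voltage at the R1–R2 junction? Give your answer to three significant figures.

The load sits in parallel with R2, giving an effective lower resistance R2' = R2·R_L/(R2+R_L) = 7.425 Ω.
Now apply the divider: V_out = 8.72 × 0.1973 = 1.721 V.
(Unloaded it would be 1.84 V; the load pulls it down.)

V_out ≈ 1.72 V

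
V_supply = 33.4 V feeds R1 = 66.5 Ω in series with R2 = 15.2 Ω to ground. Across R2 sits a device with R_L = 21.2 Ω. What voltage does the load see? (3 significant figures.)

V_out ≈ 3.92 V

R2 ‖ R_L = (15.2 × 21.2)/(15.2 + 21.2) = 8.853 Ω.
Then V_out = V_supply · R2'/(R1 + R2') = 33.4 × 8.853/75.35 = 3.924 V.
(Unloaded it would be 6.21 V; the load pulls it down.)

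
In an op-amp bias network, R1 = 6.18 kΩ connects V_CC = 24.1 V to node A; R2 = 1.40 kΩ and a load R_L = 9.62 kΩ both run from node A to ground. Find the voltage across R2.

V_out ≈ 3.98 V

First combine the lower leg with the load: R2 ‖ R_L = 1.222 kΩ.
Then V_out = V_CC · R2'/(R1 + R2') = 24.1 × 1.222/7.402 = 3.979 V.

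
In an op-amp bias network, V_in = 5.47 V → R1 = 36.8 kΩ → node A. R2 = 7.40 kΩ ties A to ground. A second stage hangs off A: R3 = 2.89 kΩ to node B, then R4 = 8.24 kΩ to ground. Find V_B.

V_B ≈ 0.436 V

Node A sees R2 in parallel with the series input of stage 2, R3 + R4 = 11.13 kΩ.
R2 ‖ (R3+R4) = 4.445 kΩ.
First divider: V_A = V_in · 4.445/(36.8 + 4.445) = 0.5895 V.
Stage 2 is unloaded, so V_B = V_A · R4/(R3+R4) = 0.5895 × 8.24/11.13 = 0.4364 V.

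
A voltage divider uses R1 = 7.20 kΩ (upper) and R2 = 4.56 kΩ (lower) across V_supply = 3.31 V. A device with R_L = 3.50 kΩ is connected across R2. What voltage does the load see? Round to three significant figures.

V_out ≈ 0.714 V

First combine the lower leg with the load: R2 ‖ R_L = 1.980 kΩ.
Then V_out = V_supply · R2'/(R1 + R2') = 3.31 × 1.980/9.180 = 0.7140 V.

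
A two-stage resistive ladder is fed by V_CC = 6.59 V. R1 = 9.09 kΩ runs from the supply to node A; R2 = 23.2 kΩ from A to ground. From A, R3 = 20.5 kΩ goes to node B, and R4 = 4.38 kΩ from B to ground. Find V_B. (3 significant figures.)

V_B ≈ 0.660 V

Node A sees R2 in parallel with the series input of stage 2, R3 + R4 = 24.88 kΩ.
R2 ‖ (R3+R4) = 12.01 kΩ.
So V_A = 6.59 × 0.5691 = 3.750 V.
Stage 2 is unloaded, so V_B = V_A · R4/(R3+R4) = 3.750 × 4.38/24.88 = 0.6602 V.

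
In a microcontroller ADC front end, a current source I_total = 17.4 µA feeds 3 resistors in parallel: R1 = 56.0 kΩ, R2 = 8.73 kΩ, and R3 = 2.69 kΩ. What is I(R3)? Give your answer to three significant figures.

I ≈ 12.8 µA

Total conductance ΣG = 1/56.0 + 1/8.73 + 1/2.69 = 0.5042 (units of 1/kΩ).
R3 takes the fraction G_k/ΣG = 0.3717/0.5042 = 0.7374, so I = 17.4 × 0.7374 = 12.83 µA.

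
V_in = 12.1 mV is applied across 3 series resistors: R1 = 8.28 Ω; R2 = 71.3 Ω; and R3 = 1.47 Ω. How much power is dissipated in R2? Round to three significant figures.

P ≈ 1.59 µW

ΣR = 81.05 Ω → I = 12.1/81.05 = 0.1493 mA.
V(R2) = I·R = 10.64 mV; P = V·I = 10.64 × 0.1493 = 1.589 µW.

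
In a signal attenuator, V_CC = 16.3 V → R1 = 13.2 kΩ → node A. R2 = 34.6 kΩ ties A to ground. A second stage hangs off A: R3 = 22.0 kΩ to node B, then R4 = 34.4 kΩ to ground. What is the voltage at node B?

V_B ≈ 6.15 V

The second stage (R3 + R4 = 56.40 kΩ) loads node A in parallel with R2.
R2 ‖ (R3+R4) = 21.44 kΩ.
So V_A = 16.3 × 0.6190 = 10.09 V.
V_B = V_A × 0.6099 = 6.154 V.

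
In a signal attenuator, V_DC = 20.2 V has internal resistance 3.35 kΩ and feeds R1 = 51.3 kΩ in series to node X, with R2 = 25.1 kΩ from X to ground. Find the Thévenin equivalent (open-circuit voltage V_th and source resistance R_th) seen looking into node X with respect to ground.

V_th ≈ 6.36 V, R_th ≈ 17.2 kΩ

R1' = 3.35 + 51.3 = 54.65 kΩ (source resistance + R1).
Open-circuit (no load on X): V_th = V_DC · R2/(R1' + R2) = 20.2 × 25.1/(54.65 + 25.1) = 6.358 V.
Zeroing V_DC shorts the top of R1' to ground, so R_th = R1' ‖ R2 = 17.20 kΩ.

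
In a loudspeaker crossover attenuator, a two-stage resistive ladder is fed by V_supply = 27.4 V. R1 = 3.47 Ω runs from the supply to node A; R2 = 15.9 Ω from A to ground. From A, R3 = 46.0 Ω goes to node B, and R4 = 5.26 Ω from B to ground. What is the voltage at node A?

V_A ≈ 21.3 V

The second stage (R3 + R4 = 51.26 Ω) loads node A in parallel with R2.
R2 ‖ (R3+R4) = 12.14 Ω.
So V_A = 27.4 × 0.7776 = 21.31 V.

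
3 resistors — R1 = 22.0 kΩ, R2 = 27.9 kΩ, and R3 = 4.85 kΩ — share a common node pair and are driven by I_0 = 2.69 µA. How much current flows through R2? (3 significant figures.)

I ≈ 0.335 µA

Total conductance ΣG = 1/22.0 + 1/27.9 + 1/4.85 = 0.2875 (units of 1/kΩ).
R2 takes the fraction G_k/ΣG = 0.03584/0.2875 = 0.1247, so I = 2.69 × 0.1247 = 0.3354 µA.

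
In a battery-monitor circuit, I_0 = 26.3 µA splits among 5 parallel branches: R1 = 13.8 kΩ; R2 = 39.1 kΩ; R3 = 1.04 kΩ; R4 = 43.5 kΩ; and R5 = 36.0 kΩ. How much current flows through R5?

Conductances: ΣG = 1/13.8 + 1/39.1 + 1/1.04 + 1/43.5 + 1/36.0 = 1.110 (1/kΩ).
By the current-divider rule, I = I_0 · G_k/ΣG = 26.3 × 0.02502 = 0.6580 µA.

I ≈ 0.658 µA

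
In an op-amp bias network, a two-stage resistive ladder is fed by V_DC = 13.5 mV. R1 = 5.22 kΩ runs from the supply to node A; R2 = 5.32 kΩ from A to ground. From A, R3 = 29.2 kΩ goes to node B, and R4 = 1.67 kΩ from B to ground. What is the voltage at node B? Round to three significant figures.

Node A sees R2 in parallel with the series input of stage 2, R3 + R4 = 30.87 kΩ.
Effective lower resistance at A: R2 ‖ 30.87 = 4.538 kΩ.
V_A = 13.5 × 4.538/(5.22 + 4.538) = 6.278 mV.
Stage 2 is unloaded, so V_B = V_A · R4/(R3+R4) = 6.278 × 1.67/30.87 = 0.3396 mV.

V_B ≈ 0.340 mV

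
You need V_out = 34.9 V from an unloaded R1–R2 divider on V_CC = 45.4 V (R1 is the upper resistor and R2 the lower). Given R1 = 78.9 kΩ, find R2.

Required fraction k = V_out/V_CC = 0.7687.
R2 = R1 · 0.7687/(1 − 0.7687) = 262.2 kΩ.

R2 ≈ 262 kΩ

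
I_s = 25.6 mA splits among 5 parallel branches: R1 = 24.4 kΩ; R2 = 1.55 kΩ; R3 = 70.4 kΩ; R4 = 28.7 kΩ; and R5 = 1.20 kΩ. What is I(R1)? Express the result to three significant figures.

I ≈ 0.669 mA

Conductances: ΣG = 1/24.4 + 1/1.55 + 1/70.4 + 1/28.7 + 1/1.20 = 1.569 (1/kΩ).
Current divider: I(R1) = I_s · G_k/ΣG = 25.6 × (0.04098/1.569) = 25.6 × 0.02613 = 0.6689 mA.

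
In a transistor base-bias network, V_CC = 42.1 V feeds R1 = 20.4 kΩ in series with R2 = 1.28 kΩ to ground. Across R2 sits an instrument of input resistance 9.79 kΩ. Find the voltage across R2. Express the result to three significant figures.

First combine the lower leg with the load: R2 ‖ R_L = 1.132 kΩ.
Now apply the divider: V_out = 42.1 × 0.05257 = 2.213 V.

V_out ≈ 2.21 V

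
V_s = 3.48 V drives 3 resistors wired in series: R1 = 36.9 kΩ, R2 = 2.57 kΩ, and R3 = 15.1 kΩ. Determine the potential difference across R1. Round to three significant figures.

Series total: ΣR = 36.9 + 2.57 + 15.1 = 54.57 kΩ.
By the voltage-divider rule, V = 3.48 × 36.90/54.57 = 2.353 V.

V ≈ 2.35 V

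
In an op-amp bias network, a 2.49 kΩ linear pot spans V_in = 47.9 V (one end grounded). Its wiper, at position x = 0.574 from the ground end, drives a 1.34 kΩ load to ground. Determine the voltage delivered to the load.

V_out ≈ 18.9 V

The pot divides into 1.061 kΩ above the wiper and 1.429 kΩ below.
R_L loads the lower segment: effective lower R = 0.6916 kΩ.
Loaded-divider output: V_out = 47.9 × 0.3947 = 18.90 V.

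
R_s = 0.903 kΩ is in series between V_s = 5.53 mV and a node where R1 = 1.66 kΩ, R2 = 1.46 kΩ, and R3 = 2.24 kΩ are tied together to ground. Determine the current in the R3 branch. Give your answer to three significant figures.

Equivalent of the parallel group: R_p = 0.5768 kΩ.
Node voltage V_A = V_s · R_p/(R_s + R_p) = 5.53 × 0.3898 = 2.155 mV.
I(R3) = V_A / R3 = 2.155/2.24 = 0.9623 µA.
(Check via current divider: I_total = 3.737 µA; share G_k/ΣG = 0.2575 → same result.)

I ≈ 0.962 µA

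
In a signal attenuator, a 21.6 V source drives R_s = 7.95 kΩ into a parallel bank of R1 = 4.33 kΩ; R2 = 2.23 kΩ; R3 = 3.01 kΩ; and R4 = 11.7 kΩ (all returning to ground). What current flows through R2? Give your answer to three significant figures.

I ≈ 0.996 mA

Equivalent of the parallel group: R_p = 0.9115 kΩ.
V_A = 21.6 × 0.9115/8.862 = 2.222 V.
Branch current I = V_A/R2 = 2.222/2.23 = 0.9963 mA.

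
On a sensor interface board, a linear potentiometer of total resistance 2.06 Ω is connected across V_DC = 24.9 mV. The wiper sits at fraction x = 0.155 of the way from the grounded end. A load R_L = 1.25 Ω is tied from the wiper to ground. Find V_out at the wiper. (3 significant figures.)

Lower segment x·R_p = 0.3193 Ω; upper segment (1−x)·R_p = 1.741 Ω.
R_L loads the lower segment: effective lower R = 0.2543 Ω.
Then V_out = V_DC · 0.2543/(1.741 + 0.2543) = 3.174 mV.

V_out ≈ 3.17 mV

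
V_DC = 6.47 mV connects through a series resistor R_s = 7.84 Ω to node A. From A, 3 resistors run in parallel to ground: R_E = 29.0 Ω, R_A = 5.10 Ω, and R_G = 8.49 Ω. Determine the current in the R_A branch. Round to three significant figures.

Equivalent of the parallel group: R_p = 2.871 Ω.
V_A by voltage divider: V_A = 6.47 × 2.871/(7.84 + 2.871) = 1.734 mV.
I(R_A) = V_A / R_A = 1.734/5.10 = 0.3400 mA.
(Equivalently: I_total = 0.6041 mA, then current-divider fraction G_k/ΣG = 0.5629.)

I ≈ 0.340 mA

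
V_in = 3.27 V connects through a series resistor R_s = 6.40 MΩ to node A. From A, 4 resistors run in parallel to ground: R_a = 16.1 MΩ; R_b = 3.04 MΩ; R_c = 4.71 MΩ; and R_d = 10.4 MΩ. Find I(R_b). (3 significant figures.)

Combine the parallel branches: R_p = (1/16.1 + 1/3.04 + 1/4.71 + 1/10.4)⁻¹ = 1.430 MΩ.
V_A by voltage divider: V_A = 3.27 × 1.430/(6.40 + 1.430) = 0.5970 V.
I(R_b) = V_A / R_b = 0.5970/3.04 = 0.1964 µA.

I ≈ 0.196 µA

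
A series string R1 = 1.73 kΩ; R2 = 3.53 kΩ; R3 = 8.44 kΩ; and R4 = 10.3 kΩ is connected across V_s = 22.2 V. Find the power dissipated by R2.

P ≈ 3.02 mW

The common current is I = 22.2/24.00 = 0.9250 mA.
V(R2) = I·R = 3.265 V; P = V·I = 3.265 × 0.9250 = 3.020 mW.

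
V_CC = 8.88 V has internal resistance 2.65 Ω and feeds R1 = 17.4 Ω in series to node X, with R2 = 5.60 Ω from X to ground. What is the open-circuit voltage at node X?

R1' = 2.65 + 17.4 = 20.05 Ω (source resistance + R1).
With X open, the divider is unloaded: V_th = 8.88 × 5.60/25.65 = 1.939 V.

V_th ≈ 1.94 V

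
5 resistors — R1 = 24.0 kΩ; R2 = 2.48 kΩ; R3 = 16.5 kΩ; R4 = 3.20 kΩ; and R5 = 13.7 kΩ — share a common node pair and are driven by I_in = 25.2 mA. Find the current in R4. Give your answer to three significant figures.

I ≈ 8.84 mA

Total conductance ΣG = 1/24.0 + 1/2.48 + 1/16.5 + 1/3.20 + 1/13.7 = 0.8910 (units of 1/kΩ).
R4 takes the fraction G_k/ΣG = 0.3125/0.8910 = 0.3507, so I = 25.2 × 0.3507 = 8.838 mA.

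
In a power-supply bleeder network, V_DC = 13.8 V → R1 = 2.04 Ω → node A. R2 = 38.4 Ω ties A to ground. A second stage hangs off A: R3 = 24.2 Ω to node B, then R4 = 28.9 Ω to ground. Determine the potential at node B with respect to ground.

V_B ≈ 6.88 V

Node A sees R2 in parallel with the series input of stage 2, R3 + R4 = 53.10 Ω.
Effective lower resistance at A: R2 ‖ 53.10 = 22.28 Ω.
First divider: V_A = V_DC · 22.28/(2.04 + 22.28) = 12.64 V.
Stage 2 is unloaded, so V_B = V_A · R4/(R3+R4) = 12.64 × 28.9/53.10 = 6.881 V.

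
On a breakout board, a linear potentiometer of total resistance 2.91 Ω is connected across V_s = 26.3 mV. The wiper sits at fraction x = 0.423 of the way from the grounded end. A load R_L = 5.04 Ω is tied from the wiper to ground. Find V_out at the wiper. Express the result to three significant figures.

V_out ≈ 9.75 mV

Lower segment x·R_p = 1.231 Ω; upper segment (1−x)·R_p = 1.679 Ω.
(x·R_p) ‖ R_L = 0.9893 Ω.
V_out = 26.3 × 0.9893/(1.679 + 0.9893) = 9.751 mV.
(Unloaded: V_out = x·V_s = 11.1 mV.)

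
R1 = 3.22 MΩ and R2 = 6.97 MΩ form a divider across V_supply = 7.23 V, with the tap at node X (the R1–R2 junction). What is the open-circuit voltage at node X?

V_th ≈ 4.95 V

V_th is the unloaded tap voltage: V_supply · R2/(R1+R2) = 7.23 × 0.6840 = 4.945 V.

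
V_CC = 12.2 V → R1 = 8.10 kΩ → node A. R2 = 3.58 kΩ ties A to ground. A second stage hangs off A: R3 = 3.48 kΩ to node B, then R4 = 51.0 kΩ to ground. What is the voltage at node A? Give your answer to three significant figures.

V_A ≈ 3.58 V

The second stage (R3 + R4 = 54.48 kΩ) loads node A in parallel with R2.
R2 ‖ (R3+R4) = 3.359 kΩ.
First divider: V_A = V_CC · 3.359/(8.10 + 3.359) = 3.576 V.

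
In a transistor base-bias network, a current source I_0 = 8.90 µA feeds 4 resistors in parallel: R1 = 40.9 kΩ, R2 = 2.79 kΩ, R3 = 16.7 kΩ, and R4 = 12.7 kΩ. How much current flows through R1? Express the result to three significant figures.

I ≈ 0.417 µA

Conductances: ΣG = 1/40.9 + 1/2.79 + 1/16.7 + 1/12.7 = 0.5215 (1/kΩ).
Current divider: I(R1) = I_0 · G_k/ΣG = 8.90 × (0.02445/0.5215) = 8.90 × 0.04688 = 0.4173 µA.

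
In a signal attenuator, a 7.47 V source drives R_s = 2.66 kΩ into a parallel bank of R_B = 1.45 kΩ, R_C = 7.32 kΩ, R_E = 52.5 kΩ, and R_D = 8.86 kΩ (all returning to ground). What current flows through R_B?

I ≈ 1.45 mA

Parallel bank: R_p = 1/(1/1.45 + 1/7.32 + 1/52.5 + 1/8.86) = 1.044 kΩ.
Node voltage V_A = V_supply · R_p/(R_s + R_p) = 7.47 × 0.2818 = 2.105 V.
Branch current I = V_A/R_B = 2.105/1.45 = 1.452 mA.
(Check via current divider: I_total = 2.017 mA; share G_k/ΣG = 0.7198 → same result.)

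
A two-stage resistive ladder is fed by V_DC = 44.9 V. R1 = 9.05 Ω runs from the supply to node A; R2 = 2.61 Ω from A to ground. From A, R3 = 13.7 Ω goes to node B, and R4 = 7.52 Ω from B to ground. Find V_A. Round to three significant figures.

V_A ≈ 9.17 V

Node A sees R2 in parallel with the series input of stage 2, R3 + R4 = 21.22 Ω.
Effective lower resistance at A: R2 ‖ 21.22 = 2.324 Ω.
V_A = 44.9 × 2.324/(9.05 + 2.324) = 9.175 V.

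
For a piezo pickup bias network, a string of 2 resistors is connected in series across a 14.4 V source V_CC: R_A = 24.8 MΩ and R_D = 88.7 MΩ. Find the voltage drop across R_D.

V ≈ 11.3 V

Total series resistance ΣR = 24.8 + 88.7 = 113.5 MΩ.
Voltage divider: V = V_CC · (88.70 / 113.5) = 14.4 × 0.7815 = 11.25 V.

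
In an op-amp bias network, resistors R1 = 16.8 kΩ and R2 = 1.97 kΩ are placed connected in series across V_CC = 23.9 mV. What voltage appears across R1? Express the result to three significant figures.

V ≈ 21.4 mV

Total series resistance ΣR = 16.8 + 1.97 = 18.77 kΩ.
V = V_CC · R/ΣR = 23.9 × 0.8950 = 21.39 mV.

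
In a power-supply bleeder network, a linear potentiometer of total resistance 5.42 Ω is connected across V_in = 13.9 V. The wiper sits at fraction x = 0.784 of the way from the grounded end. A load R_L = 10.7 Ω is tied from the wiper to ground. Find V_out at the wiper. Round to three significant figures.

V_out ≈ 10.0 V

Lower segment x·R_p = 4.249 Ω; upper segment (1−x)·R_p = 1.171 Ω.
R_L loads the lower segment: effective lower R = 3.041 Ω.
V_out = 13.9 × 3.041/(1.171 + 3.041) = 10.04 V.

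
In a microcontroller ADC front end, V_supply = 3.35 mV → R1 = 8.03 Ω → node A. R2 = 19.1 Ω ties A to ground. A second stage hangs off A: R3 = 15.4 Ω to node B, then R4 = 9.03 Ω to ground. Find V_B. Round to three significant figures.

V_B ≈ 0.708 mV

Looking into the second stage from A: R3 + R4 = 24.43 Ω appears in parallel with R2.
R2 ‖ (R3+R4) = 10.72 Ω.
First divider: V_A = V_supply · 10.72/(8.03 + 10.72) = 1.915 mV.
Then the unloaded second divider: V_B = V_A × R4/(R3+R4) = 1.915 × 0.3696 = 0.7079 mV.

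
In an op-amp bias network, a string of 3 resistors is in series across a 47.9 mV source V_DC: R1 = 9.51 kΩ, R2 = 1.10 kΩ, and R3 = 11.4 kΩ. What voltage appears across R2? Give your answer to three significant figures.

Total series resistance ΣR = 9.51 + 1.10 + 11.4 = 22.01 kΩ.
By the voltage-divider rule, V = 47.9 × 1.100/22.01 = 2.394 mV.

V ≈ 2.39 mV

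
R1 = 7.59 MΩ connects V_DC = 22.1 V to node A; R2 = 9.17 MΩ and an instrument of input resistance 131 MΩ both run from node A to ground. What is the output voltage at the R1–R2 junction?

First combine the lower leg with the load: R2 ‖ R_L = 8.570 MΩ.
Voltage divider with the loaded lower leg: V_out = 22.1 × 8.570/(7.59 + 8.570) = 22.1 × 0.5303 = 11.72 V.
(Unloaded it would be 12.1 V; the load pulls it down.)

V_out ≈ 11.7 V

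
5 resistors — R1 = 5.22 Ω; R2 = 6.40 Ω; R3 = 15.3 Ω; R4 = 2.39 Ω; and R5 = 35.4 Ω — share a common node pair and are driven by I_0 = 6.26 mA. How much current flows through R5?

I ≈ 0.206 mA

Conductances: ΣG = 1/5.22 + 1/6.40 + 1/15.3 + 1/2.39 + 1/35.4 = 0.8598 (1/Ω).
Current divider: I(R5) = I_0 · G_k/ΣG = 6.26 × (0.02825/0.8598) = 6.26 × 0.03285 = 0.2057 mA.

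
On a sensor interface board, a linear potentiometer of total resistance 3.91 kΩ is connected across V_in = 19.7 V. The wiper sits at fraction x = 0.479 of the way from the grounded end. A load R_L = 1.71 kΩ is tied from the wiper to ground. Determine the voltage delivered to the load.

V_out ≈ 6.01 V

Split the track: R_lower = x·R_p = 1.873 kΩ, R_upper = (1−x)·R_p = 2.037 kΩ.
R_L loads the lower segment: effective lower R = 0.8939 kΩ.
Loaded-divider output: V_out = 19.7 × 0.3050 = 6.008 V.
(Unloaded: V_out = x·V_in = 9.44 V.)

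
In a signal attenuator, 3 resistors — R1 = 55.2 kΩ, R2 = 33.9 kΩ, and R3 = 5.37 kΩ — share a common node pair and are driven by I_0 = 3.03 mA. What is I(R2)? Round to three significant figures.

I ≈ 0.382 mA

Conductances: ΣG = 1/55.2 + 1/33.9 + 1/5.37 = 0.2338 (1/kΩ).
Current divider: I(R2) = I_0 · G_k/ΣG = 3.03 × (0.02950/0.2338) = 3.03 × 0.1262 = 0.3822 mA.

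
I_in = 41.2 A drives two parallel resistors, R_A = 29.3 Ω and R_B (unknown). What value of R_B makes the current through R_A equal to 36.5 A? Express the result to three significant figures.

R_B ≈ 228 Ω

The fraction through R_A equals R_B/(R_A+R_B).
36.5/41.2 = R_B/(R_A + R_B) → R_B = R_A · (0.8859)/(1 − 0.8859) = 29.3 × 7.766 = 227.5 Ω.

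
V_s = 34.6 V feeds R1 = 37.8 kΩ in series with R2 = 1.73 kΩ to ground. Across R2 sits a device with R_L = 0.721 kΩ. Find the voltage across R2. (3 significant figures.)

V_out ≈ 0.460 V

The load sits in parallel with R2, giving an effective lower resistance R2' = R2·R_L/(R2+R_L) = 0.5089 kΩ.
Then V_out = V_s · R2'/(R1 + R2') = 34.6 × 0.5089/38.31 = 0.4596 V.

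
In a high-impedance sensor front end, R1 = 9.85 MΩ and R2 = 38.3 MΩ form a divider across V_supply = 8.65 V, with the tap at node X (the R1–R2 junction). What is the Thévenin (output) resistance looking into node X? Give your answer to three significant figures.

R_th ≈ 7.83 MΩ

Zeroing V_supply shorts the top of R1 to ground, so R_th = R1 ‖ R2 = 7.835 MΩ.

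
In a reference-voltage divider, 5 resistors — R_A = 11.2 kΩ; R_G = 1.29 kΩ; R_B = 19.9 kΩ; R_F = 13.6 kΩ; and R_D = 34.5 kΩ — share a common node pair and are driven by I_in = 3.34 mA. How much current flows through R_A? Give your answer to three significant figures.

I ≈ 0.293 mA

ΣG = 1/11.2 + 1/1.29 + 1/19.9 + 1/13.6 + 1/34.5 = 1.017.
R_A takes the fraction G_k/ΣG = 0.08929/1.017 = 0.08777, so I = 3.34 × 0.08777 = 0.2932 mA.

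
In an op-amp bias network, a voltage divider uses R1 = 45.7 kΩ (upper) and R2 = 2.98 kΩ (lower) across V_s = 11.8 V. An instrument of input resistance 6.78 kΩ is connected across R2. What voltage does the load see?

First combine the lower leg with the load: R2 ‖ R_L = 2.070 kΩ.
Now apply the divider: V_out = 11.8 × 0.04334 = 0.5114 V.
(Unloaded it would be 0.722 V; the load pulls it down.)

V_out ≈ 0.511 V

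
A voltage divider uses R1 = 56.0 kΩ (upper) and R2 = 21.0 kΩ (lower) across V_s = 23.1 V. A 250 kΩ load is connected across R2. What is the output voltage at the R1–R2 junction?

V_out ≈ 5.94 V

R2 ‖ R_L = (21.0 × 250)/(21.0 + 250) = 19.37 kΩ.
Then V_out = V_s · R2'/(R1 + R2') = 23.1 × 19.37/75.37 = 5.937 V.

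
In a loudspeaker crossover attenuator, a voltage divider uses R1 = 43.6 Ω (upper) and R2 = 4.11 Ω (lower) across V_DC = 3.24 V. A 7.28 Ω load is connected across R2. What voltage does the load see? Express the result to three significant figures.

V_out ≈ 0.184 V

First combine the lower leg with the load: R2 ‖ R_L = 2.627 Ω.
Voltage divider with the loaded lower leg: V_out = 3.24 × 2.627/(43.6 + 2.627) = 3.24 × 0.05683 = 0.1841 V.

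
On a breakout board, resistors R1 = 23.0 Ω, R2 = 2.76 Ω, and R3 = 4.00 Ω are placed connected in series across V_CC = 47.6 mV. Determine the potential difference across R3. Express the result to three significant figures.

V ≈ 6.40 mV

ΣR = 23.0 + 2.76 + 4.00 = 29.76 Ω.
By the voltage-divider rule, V = 47.6 × 4.000/29.76 = 6.398 mV.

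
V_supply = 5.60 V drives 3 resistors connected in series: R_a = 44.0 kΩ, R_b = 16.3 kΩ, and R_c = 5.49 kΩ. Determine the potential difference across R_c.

V ≈ 0.467 V

Series total: ΣR = 44.0 + 16.3 + 5.49 = 65.79 kΩ.
By the voltage-divider rule, V = 5.60 × 5.490/65.79 = 0.4673 V.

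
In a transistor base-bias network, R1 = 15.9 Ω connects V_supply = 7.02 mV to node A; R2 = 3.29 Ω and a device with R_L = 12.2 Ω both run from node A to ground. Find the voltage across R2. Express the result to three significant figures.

V_out ≈ 0.984 mV

First combine the lower leg with the load: R2 ‖ R_L = 2.591 Ω.
Voltage divider with the loaded lower leg: V_out = 7.02 × 2.591/(15.9 + 2.591) = 7.02 × 0.1401 = 0.9837 mV.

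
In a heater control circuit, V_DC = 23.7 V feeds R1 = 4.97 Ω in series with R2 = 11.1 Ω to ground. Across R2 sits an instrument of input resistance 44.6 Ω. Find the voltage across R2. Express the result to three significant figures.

First combine the lower leg with the load: R2 ‖ R_L = 8.888 Ω.
Now apply the divider: V_out = 23.7 × 0.6414 = 15.20 V.

V_out ≈ 15.2 V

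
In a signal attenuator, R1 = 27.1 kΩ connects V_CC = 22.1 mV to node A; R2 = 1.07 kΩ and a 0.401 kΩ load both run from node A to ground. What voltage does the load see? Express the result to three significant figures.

The load sits in parallel with R2, giving an effective lower resistance R2' = R2·R_L/(R2+R_L) = 0.2917 kΩ.
Voltage divider with the loaded lower leg: V_out = 22.1 × 0.2917/(27.1 + 0.2917) = 22.1 × 0.01065 = 0.2353 mV.

V_out ≈ 0.235 mV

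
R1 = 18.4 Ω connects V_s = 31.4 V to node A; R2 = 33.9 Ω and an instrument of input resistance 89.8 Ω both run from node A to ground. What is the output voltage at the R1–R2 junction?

R2 ‖ R_L = (33.9 × 89.8)/(33.9 + 89.8) = 24.61 Ω.
Voltage divider with the loaded lower leg: V_out = 31.4 × 24.61/(18.4 + 24.61) = 31.4 × 0.5722 = 17.97 V.
(Unloaded it would be 20.4 V; the load pulls it down.)

V_out ≈ 18.0 V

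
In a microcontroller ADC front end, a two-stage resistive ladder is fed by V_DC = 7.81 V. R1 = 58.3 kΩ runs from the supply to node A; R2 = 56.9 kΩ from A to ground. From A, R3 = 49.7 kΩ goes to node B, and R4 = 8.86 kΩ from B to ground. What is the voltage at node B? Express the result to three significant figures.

V_B ≈ 0.391 V

The second stage (R3 + R4 = 58.56 kΩ) loads node A in parallel with R2.
R2 ‖ (R3+R4) = 28.86 kΩ.
V_A = 7.81 × 28.86/(58.3 + 28.86) = 2.586 V.
Then the unloaded second divider: V_B = V_A × R4/(R3+R4) = 2.586 × 0.1513 = 0.3912 V.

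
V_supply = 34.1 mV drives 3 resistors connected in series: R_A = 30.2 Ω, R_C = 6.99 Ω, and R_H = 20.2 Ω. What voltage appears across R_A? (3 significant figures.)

Series total: ΣR = 30.2 + 6.99 + 20.2 = 57.39 Ω.
Voltage divider: V = V_supply · (30.20 / 57.39) = 34.1 × 0.5262 = 17.94 mV.

V ≈ 17.9 mV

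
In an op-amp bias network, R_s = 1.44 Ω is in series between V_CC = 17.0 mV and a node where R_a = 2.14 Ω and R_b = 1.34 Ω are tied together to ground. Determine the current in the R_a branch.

I ≈ 2.89 mA

Combine the parallel branches: R_p = (1/2.14 + 1/1.34)⁻¹ = 0.8240 Ω.
Node voltage V_A = V_CC · R_p/(R_s + R_p) = 17.0 × 0.3640 = 6.187 mV.
I(R_a) = V_A / R_a = 6.187/2.14 = 2.891 mA.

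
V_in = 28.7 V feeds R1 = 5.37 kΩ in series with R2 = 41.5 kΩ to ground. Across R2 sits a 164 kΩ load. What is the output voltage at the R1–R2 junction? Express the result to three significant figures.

First combine the lower leg with the load: R2 ‖ R_L = 33.12 kΩ.
Now apply the divider: V_out = 28.7 × 0.8605 = 24.70 V.

V_out ≈ 24.7 V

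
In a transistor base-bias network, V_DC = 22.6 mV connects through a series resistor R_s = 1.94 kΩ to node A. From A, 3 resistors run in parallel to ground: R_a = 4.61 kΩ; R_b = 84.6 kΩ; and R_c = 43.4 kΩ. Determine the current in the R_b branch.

I ≈ 0.179 µA

Parallel bank: R_p = 1/(1/4.61 + 1/84.6 + 1/43.4) = 3.972 kΩ.
V_A = 22.6 × 3.972/5.912 = 15.18 mV.
I(R_b) = V_A / R_b = 15.18/84.6 = 0.1795 µA.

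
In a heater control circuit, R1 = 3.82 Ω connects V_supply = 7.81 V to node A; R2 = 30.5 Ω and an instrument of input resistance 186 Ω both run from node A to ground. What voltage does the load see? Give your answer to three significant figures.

R2 ‖ R_L = (30.5 × 186)/(30.5 + 186) = 26.20 Ω.
Now apply the divider: V_out = 7.81 × 0.8728 = 6.816 V.

V_out ≈ 6.82 V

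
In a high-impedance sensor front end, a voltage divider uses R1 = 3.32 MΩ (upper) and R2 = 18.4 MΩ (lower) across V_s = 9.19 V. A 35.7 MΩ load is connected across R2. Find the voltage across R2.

The load sits in parallel with R2, giving an effective lower resistance R2' = R2·R_L/(R2+R_L) = 12.14 MΩ.
Then V_out = V_s · R2'/(R1 + R2') = 9.19 × 12.14/15.46 = 7.217 V.

V_out ≈ 7.22 V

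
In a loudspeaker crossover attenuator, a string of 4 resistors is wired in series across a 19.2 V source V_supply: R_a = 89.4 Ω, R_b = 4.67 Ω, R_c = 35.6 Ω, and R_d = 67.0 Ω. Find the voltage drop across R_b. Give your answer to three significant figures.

ΣR = 89.4 + 4.67 + 35.6 + 67.0 = 196.7 Ω.
By the voltage-divider rule, V = 19.2 × 4.670/196.7 = 0.4559 V.

V ≈ 0.456 V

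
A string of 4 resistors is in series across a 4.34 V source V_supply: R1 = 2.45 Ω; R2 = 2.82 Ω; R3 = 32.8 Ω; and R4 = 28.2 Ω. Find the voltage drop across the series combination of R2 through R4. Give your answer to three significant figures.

V ≈ 4.18 V

Series total: ΣR = 2.45 + 2.82 + 32.8 + 28.2 = 66.27 Ω.
R_{R2..R4} = 2.82 + 32.8 + 28.2 = 63.82 Ω.
By the voltage-divider rule, V = 4.34 × 63.82/66.27 = 4.180 V.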